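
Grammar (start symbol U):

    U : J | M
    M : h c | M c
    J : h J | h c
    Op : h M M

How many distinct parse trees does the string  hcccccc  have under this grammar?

Parse trees for hcccccc:
  [U [M [M [M [M [M [M h c] c] c] c] c] c]]

1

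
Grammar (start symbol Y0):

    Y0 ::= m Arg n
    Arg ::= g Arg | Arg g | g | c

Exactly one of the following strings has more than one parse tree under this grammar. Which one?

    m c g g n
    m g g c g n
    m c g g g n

m c g g n: 1 tree
m g g c g n: 3 trees
m c g g g n: 1 tree

m g g c g n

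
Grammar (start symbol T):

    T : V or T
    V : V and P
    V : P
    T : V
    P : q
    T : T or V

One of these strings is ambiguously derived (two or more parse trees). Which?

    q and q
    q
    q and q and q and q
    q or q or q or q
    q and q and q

q or q or q or q

q and q: 1 tree
q: 1 tree
q and q and q and q: 1 tree
q or q or q or q: 8 trees
q and q and q: 1 tree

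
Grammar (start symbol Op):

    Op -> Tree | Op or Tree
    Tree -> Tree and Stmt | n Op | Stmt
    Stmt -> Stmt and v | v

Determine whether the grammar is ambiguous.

Ambiguous

Witness: v and v

Derivation 1: Op ⇒ Tree ⇒ Tree and Stmt ⇒ Stmt and Stmt ⇒ v and Stmt ⇒ v and v
Derivation 2: Op ⇒ Tree ⇒ Stmt ⇒ Stmt and v ⇒ v and v

Two distinct leftmost derivations for the same string.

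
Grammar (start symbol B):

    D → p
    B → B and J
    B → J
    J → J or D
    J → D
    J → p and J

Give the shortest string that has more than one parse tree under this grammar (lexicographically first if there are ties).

length 1: no string has ≥2 trees
length 3: p and p has 2 parse trees

Two derivations of p and p:
  B ⇒ B and J ⇒ J and J ⇒ D and J ⇒ p and J ⇒ p and D ⇒ p and p
  B ⇒ J ⇒ p and J ⇒ p and D ⇒ p and p

p and p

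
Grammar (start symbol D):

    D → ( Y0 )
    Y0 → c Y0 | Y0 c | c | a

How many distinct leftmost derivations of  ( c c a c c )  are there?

6

Parse trees for ( c c a c c ):
  [D ( [Y0 c [Y0 c [Y0 [Y0 [Y0 a] c] c]]] )]
  [D ( [Y0 c [Y0 [Y0 c [Y0 [Y0 a] c]] c]] )]
  [D ( [Y0 c [Y0 [Y0 [Y0 c [Y0 a]] c] c]] )]
  [D ( [Y0 [Y0 c [Y0 c [Y0 [Y0 a] c]]] c] )]
  [D ( [Y0 [Y0 c [Y0 [Y0 c [Y0 a]] c]] c] )]
  [D ( [Y0 [Y0 [Y0 c [Y0 c [Y0 a]]] c] c] )]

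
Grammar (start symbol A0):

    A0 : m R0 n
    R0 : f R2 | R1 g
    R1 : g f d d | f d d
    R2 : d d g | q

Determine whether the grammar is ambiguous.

Witness: m f d d g n

Derivation 1: A0 ⇒ m R0 n ⇒ m f R2 n ⇒ m f d d g n
Derivation 2: A0 ⇒ m R0 n ⇒ m R1 g n ⇒ m f d d g n

Two distinct leftmost derivations for the same string.

Ambiguous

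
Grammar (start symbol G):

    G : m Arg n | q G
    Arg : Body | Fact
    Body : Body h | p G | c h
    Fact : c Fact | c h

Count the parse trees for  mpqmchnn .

2

Parse trees for mpqmchnn:
  [G m [Arg [Body p [G q [G m [Arg [Body c h]] n]]]] n]
  [G m [Arg [Body p [G q [G m [Arg [Fact c h]] n]]]] n]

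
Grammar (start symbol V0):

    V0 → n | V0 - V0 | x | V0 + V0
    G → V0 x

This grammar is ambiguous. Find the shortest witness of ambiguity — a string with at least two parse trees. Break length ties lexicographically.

length 1: no string has ≥2 trees
length 3: no string has ≥2 trees
length 5: n + n + n has 2 parse trees

Two derivations of n + n + n:
  V0 ⇒ V0 + V0 ⇒ n + V0 ⇒ n + V0 + V0 ⇒ n + n + V0 ⇒ n + n + n
  V0 ⇒ V0 + V0 ⇒ V0 + V0 + V0 ⇒ n + V0 + V0 ⇒ n + n + V0 ⇒ n + n + n

n + n + n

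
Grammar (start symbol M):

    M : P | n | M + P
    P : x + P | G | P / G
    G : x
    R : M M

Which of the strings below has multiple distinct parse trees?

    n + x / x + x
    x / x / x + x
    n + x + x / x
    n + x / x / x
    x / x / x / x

n + x + x / x

n + x / x + x: 1 tree
x / x / x + x: 1 tree
n + x + x / x: 3 trees
n + x / x / x: 1 tree
x / x / x / x: 1 tree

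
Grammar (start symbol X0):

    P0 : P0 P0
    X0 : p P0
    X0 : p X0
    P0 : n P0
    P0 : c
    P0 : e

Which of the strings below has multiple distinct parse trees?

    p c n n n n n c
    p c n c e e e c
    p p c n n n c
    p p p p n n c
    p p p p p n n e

p c n n n n n c: 1 tree
p c n c e e e c: 90 trees
p p c n n n c: 1 tree
p p p p n n c: 1 tree
p p p p p n n e: 1 tree

p c n c e e e c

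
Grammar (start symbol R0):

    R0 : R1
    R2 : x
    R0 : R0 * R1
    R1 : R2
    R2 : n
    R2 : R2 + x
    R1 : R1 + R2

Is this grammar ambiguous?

Witness: n + x

Derivation 1: R0 ⇒ R1 ⇒ R2 ⇒ R2 + x ⇒ n + x
Derivation 2: R0 ⇒ R1 ⇒ R1 + R2 ⇒ R2 + R2 ⇒ n + R2 ⇒ n + x

Two distinct leftmost derivations for the same string.

Ambiguous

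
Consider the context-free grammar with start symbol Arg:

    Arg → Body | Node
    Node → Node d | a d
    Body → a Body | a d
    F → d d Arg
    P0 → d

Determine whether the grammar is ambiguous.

Ambiguous

Witness: a d

Derivation 1: Arg ⇒ Body ⇒ a d
Derivation 2: Arg ⇒ Node ⇒ a d

Two distinct leftmost derivations for the same string.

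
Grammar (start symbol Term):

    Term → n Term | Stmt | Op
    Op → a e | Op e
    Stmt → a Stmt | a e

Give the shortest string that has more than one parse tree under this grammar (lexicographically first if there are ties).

length 2: a e has 2 parse trees

Two derivations of a e:
  Term ⇒ Stmt ⇒ a e
  Term ⇒ Op ⇒ a e

a e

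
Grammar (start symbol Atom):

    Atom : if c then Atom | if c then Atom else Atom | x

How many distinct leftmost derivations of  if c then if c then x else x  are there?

2

Parse trees for if c then if c then x else x:
  [Atom if c then [Atom if c then [Atom x] else [Atom x]]]
  [Atom if c then [Atom if c then [Atom x]] else [Atom x]]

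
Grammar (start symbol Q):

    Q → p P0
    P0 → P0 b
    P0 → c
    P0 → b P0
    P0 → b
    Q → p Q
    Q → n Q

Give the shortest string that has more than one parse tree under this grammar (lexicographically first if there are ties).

length 2: no string has ≥2 trees
length 3: p b b has 2 parse trees

Two derivations of p b b:
  Q ⇒ p P0 ⇒ p P0 b ⇒ p b b
  Q ⇒ p P0 ⇒ p b P0 ⇒ p b b

p b b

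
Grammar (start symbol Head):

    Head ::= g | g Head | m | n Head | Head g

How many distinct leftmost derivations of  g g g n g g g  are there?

Parse trees for g g g n g g g (showing first 6 of 22):
  [Head g [Head g [Head g [Head n [Head g [Head g [Head g]]]]]]]
  [Head g [Head g [Head g [Head n [Head g [Head [Head g] g]]]]]]
  [Head g [Head g [Head g [Head n [Head [Head g [Head g]] g]]]]]
  [Head g [Head g [Head g [Head n [Head [Head [Head g] g] g]]]]]
  [Head g [Head g [Head g [Head [Head n [Head g [Head g]]] g]]]]
  [Head g [Head g [Head g [Head [Head n [Head [Head g] g]] g]]]]

22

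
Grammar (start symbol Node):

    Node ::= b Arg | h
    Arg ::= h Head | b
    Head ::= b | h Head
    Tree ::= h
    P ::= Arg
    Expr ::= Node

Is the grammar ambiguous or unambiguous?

Only Node, Arg, Head are reachable from Node; ignoring the rest: The reachable rules are right-linear with at most one rule per (nonterminal, next-terminal) pair. Each input token forces the next rule, so parsing is deterministic.

Unambiguous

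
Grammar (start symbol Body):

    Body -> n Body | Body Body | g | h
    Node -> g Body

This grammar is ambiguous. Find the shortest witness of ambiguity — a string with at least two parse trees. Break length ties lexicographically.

length 1: no string has ≥2 trees
length 2: no string has ≥2 trees
length 3: g g g has 2 parse trees

Two derivations of g g g:
  Body ⇒ Body Body ⇒ Body Body Body ⇒ g Body Body ⇒ g g Body ⇒ g g g
  Body ⇒ Body Body ⇒ g Body ⇒ g Body Body ⇒ g g Body ⇒ g g g

g g g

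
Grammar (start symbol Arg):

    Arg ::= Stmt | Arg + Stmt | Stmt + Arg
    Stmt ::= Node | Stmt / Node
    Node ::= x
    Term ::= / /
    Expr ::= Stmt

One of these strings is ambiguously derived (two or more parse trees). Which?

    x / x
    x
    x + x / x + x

x + x / x + x

x / x: 1 tree
x: 1 tree
x + x / x + x: 4 trees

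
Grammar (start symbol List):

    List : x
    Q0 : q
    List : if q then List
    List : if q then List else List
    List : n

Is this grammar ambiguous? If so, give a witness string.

Witness: if q then if q then n else n

Derivation 1: List ⇒ if q then List ⇒ if q then if q then List else List ⇒ if q then if q then n else List ⇒ if q then if q then n else n
Derivation 2: List ⇒ if q then List else List ⇒ if q then if q then List else List ⇒ if q then if q then n else List ⇒ if q then if q then n else n

Two distinct leftmost derivations for the same string.

Ambiguous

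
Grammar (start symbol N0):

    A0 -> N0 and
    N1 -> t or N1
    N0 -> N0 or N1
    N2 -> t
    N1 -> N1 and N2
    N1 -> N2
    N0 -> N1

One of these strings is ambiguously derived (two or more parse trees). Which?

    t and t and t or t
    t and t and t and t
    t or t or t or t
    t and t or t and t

t or t or t or t

t and t and t or t: 1 tree
t and t and t and t: 1 tree
t or t or t or t: 8 trees
t and t or t and t: 1 tree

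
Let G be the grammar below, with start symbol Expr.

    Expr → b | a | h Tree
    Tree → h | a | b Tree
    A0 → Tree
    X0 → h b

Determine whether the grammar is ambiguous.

Only Expr, Tree are reachable from Expr; ignoring the rest: The reachable rules are right-linear with at most one rule per (nonterminal, next-terminal) pair. Each input token forces the next rule, so parsing is deterministic.

Unambiguous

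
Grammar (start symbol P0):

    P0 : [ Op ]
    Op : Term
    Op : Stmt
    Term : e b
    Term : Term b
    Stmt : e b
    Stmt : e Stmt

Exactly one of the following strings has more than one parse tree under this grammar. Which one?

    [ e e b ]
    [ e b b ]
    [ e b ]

[ e e b ]: 1 tree
[ e b b ]: 1 tree
[ e b ]: 2 trees

[ e b ]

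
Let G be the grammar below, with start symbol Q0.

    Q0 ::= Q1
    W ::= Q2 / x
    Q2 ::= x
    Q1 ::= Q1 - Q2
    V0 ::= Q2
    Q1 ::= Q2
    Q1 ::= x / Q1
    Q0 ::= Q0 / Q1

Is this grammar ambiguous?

Ambiguous

Witness: x / x

Derivation 1: Q0 ⇒ Q1 ⇒ x / Q1 ⇒ x / Q2 ⇒ x / x
Derivation 2: Q0 ⇒ Q0 / Q1 ⇒ Q1 / Q1 ⇒ Q2 / Q1 ⇒ x / Q1 ⇒ x / Q2 ⇒ x / x

Two distinct leftmost derivations for the same string.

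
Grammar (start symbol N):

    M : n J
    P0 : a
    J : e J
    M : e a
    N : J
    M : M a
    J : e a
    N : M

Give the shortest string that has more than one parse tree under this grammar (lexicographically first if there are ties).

length 2: e a has 2 parse trees

Two derivations of e a:
  N ⇒ J ⇒ e a
  N ⇒ M ⇒ e a

e a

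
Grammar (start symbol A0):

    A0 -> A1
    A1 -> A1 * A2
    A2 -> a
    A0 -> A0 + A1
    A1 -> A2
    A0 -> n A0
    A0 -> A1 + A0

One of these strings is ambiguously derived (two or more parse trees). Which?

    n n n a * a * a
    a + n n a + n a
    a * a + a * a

a * a + a * a

n n n a * a * a: 1 tree
a + n n a + n a: 1 tree
a * a + a * a: 2 trees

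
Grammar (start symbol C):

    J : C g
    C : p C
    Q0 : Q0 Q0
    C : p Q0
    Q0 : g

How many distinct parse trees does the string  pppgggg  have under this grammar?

Parse trees for pppgggg:
  [C p [C p [C p [Q0 [Q0 g] [Q0 [Q0 g] [Q0 [Q0 g] [Q0 g]]]]]]]
  [C p [C p [C p [Q0 [Q0 g] [Q0 [Q0 [Q0 g] [Q0 g]] [Q0 g]]]]]]
  [C p [C p [C p [Q0 [Q0 [Q0 g] [Q0 g]] [Q0 [Q0 g] [Q0 g]]]]]]
  [C p [C p [C p [Q0 [Q0 [Q0 g] [Q0 [Q0 g] [Q0 g]]] [Q0 g]]]]]
  [C p [C p [C p [Q0 [Q0 [Q0 [Q0 g] [Q0 g]] [Q0 g]] [Q0 g]]]]]

5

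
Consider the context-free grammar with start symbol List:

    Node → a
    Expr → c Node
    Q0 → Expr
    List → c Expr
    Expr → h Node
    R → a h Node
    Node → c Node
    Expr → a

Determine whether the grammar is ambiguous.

Unambiguous

(R, Q0 are unreachable from List, so their rules don't affect L(List).) Each reachable nonterminal has at most one production per leading terminal, and all productions are right-linear; the derivation is determined token-by-token.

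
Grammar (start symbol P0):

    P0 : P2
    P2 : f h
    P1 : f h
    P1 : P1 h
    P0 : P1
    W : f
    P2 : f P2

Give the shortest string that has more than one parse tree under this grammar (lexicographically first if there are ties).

length 2: f h has 2 parse trees

Two derivations of f h:
  P0 ⇒ P2 ⇒ f h
  P0 ⇒ P1 ⇒ f h

f h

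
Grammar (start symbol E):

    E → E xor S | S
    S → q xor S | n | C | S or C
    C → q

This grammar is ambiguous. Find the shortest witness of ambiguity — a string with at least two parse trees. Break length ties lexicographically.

length 1: no string has ≥2 trees
length 3: q xor n has 2 parse trees

Two derivations of q xor n:
  E ⇒ E xor S ⇒ S xor S ⇒ C xor S ⇒ q xor S ⇒ q xor n
  E ⇒ S ⇒ q xor S ⇒ q xor n

q xor n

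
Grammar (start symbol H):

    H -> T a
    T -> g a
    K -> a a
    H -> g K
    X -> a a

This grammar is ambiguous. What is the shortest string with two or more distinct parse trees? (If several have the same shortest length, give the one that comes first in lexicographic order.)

length 3: g a a has 2 parse trees

Two derivations of g a a:
  H ⇒ T a ⇒ g a a
  H ⇒ g K ⇒ g a a

g a a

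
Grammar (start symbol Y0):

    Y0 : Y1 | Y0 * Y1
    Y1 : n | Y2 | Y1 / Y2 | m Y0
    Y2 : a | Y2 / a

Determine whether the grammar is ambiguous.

Ambiguous

Witness: a / a

Derivation 1: Y0 ⇒ Y1 ⇒ Y2 ⇒ Y2 / a ⇒ a / a
Derivation 2: Y0 ⇒ Y1 ⇒ Y1 / Y2 ⇒ Y2 / Y2 ⇒ a / Y2 ⇒ a / a

Two distinct leftmost derivations for the same string.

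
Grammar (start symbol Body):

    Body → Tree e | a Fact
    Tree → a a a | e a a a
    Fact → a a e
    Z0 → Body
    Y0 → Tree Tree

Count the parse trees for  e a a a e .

1

Parse trees for e a a a e:
  [Body [Tree e a a a] e]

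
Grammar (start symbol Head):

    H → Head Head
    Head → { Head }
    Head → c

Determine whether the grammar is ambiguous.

Unambiguous

(H is unreachable from Head, so its rules don't affect L(Head).) L(Head) is { openⁿ atom closeⁿ : n ≥ 0 }. The bracket depth fixes n, and the derivation is forced at every step.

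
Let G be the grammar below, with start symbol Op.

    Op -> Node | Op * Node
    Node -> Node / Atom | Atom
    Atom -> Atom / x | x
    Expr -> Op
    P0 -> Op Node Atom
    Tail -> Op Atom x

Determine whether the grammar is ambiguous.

Witness: x / x

Derivation 1: Op ⇒ Node ⇒ Node / Atom ⇒ Atom / Atom ⇒ x / Atom ⇒ x / x
Derivation 2: Op ⇒ Node ⇒ Atom ⇒ Atom / x ⇒ x / x

Two distinct leftmost derivations for the same string.

Ambiguous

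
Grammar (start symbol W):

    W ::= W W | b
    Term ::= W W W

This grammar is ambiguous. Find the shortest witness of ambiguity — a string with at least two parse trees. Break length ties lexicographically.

b b b

length 1: no string has ≥2 trees
length 2: no string has ≥2 trees
length 3: b b b has 2 parse trees

Two derivations of b b b:
  W ⇒ W W ⇒ W W W ⇒ b W W ⇒ b b W ⇒ b b b
  W ⇒ W W ⇒ b W ⇒ b W W ⇒ b b W ⇒ b b b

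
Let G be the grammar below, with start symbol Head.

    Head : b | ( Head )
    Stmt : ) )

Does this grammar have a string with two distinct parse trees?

Only Head is reachable from Head; ignoring the rest: L(Head) is { openⁿ atom closeⁿ : n ≥ 0 }. The bracket depth fixes n, and the derivation is forced at every step.

Unambiguous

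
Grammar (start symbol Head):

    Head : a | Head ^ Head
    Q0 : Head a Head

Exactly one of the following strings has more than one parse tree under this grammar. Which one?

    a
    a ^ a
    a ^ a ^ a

a ^ a ^ a

a: 1 tree
a ^ a: 1 tree
a ^ a ^ a: 2 trees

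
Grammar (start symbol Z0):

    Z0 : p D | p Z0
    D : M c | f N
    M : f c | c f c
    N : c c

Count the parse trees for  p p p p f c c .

Parse trees for p p p p f c c:
  [Z0 p [Z0 p [Z0 p [Z0 p [D [M f c] c]]]]]
  [Z0 p [Z0 p [Z0 p [Z0 p [D f [N c c]]]]]]

2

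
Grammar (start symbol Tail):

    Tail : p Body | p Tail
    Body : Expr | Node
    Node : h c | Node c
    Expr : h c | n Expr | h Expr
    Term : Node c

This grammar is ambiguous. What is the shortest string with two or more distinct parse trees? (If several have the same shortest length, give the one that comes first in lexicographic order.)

length 3: p h c has 2 parse trees

Two derivations of p h c:
  Tail ⇒ p Body ⇒ p Expr ⇒ p h c
  Tail ⇒ p Body ⇒ p Node ⇒ p h c

p h c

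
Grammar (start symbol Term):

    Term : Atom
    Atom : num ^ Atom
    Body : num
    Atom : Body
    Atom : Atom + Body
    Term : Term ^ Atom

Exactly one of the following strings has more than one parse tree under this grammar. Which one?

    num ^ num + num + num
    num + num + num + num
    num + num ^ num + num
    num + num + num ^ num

num ^ num + num + num: 4 trees
num + num + num + num: 1 tree
num + num ^ num + num: 1 tree
num + num + num ^ num: 1 tree

num ^ num + num + num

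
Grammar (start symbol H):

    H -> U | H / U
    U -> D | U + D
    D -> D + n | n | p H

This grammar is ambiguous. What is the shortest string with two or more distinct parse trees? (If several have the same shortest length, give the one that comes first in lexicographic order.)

n + n

length 1: no string has ≥2 trees
length 2: no string has ≥2 trees
length 3: n + n has 2 parse trees

Two derivations of n + n:
  H ⇒ U ⇒ D ⇒ D + n ⇒ n + n
  H ⇒ U ⇒ U + D ⇒ D + D ⇒ n + D ⇒ n + n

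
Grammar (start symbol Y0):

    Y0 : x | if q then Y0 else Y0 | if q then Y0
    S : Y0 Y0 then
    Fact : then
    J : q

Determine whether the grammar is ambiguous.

Witness: if q then if q then x else x

Derivation 1: Y0 ⇒ if q then Y0 else Y0 ⇒ if q then if q then Y0 else Y0 ⇒ if q then if q then x else Y0 ⇒ if q then if q then x else x
Derivation 2: Y0 ⇒ if q then Y0 ⇒ if q then if q then Y0 else Y0 ⇒ if q then if q then x else Y0 ⇒ if q then if q then x else x

Two distinct leftmost derivations for the same string.

Ambiguous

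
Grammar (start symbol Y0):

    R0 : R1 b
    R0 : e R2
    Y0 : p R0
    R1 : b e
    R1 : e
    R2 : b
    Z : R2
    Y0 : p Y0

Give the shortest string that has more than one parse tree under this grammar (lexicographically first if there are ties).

p e b

length 3: p e b has 2 parse trees

Two derivations of p e b:
  Y0 ⇒ p R0 ⇒ p R1 b ⇒ p e b
  Y0 ⇒ p R0 ⇒ p e R2 ⇒ p e b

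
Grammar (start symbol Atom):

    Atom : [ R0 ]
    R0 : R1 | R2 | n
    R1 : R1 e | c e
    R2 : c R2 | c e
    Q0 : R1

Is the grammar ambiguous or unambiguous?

Ambiguous

Witness: [ c e ]

Derivation 1: Atom ⇒ [ R0 ] ⇒ [ R1 ] ⇒ [ c e ]
Derivation 2: Atom ⇒ [ R0 ] ⇒ [ R2 ] ⇒ [ c e ]

Two distinct leftmost derivations for the same string.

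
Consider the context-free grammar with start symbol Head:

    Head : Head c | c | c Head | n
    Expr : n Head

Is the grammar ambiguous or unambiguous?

Ambiguous

Witness: c c

Derivation 1: Head ⇒ Head c ⇒ c c
Derivation 2: Head ⇒ c Head ⇒ c c

Two distinct leftmost derivations for the same string.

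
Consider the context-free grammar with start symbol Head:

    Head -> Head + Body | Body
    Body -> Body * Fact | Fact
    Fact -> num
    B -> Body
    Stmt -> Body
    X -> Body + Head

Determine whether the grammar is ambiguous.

Unambiguous

Only Head, Body, Fact are reachable from Head; ignoring the rest: The grammar is stratified — Head handles '+' (left-recursive), Body handles '*', Fact atoms. Each operator has a fixed associativity and precedence level, so every string has one parse.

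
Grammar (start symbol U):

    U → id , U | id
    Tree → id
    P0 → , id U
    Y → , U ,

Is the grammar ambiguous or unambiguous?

Only U is reachable from U; ignoring the rest: The reachable grammar is A → atom sep A | atom. Each atom is followed by either the separator (recurse) or end-of-string (stop) — no choice point.

Unambiguous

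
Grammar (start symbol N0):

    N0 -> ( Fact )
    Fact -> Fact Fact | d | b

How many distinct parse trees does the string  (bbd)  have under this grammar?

2

Parse trees for (bbd):
  [N0 ( [Fact [Fact b] [Fact [Fact b] [Fact d]]] )]
  [N0 ( [Fact [Fact [Fact b] [Fact b]] [Fact d]] )]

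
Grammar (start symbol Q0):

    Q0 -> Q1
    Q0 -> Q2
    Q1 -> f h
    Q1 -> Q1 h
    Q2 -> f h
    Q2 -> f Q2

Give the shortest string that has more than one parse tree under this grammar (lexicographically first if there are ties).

f h

length 2: f h has 2 parse trees

Two derivations of f h:
  Q0 ⇒ Q1 ⇒ f h
  Q0 ⇒ Q2 ⇒ f h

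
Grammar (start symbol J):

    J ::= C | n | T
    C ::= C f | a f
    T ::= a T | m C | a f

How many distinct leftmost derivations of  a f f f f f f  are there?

1

Parse trees for a f f f f f f:
  [J [C [C [C [C [C [C a f] f] f] f] f] f]]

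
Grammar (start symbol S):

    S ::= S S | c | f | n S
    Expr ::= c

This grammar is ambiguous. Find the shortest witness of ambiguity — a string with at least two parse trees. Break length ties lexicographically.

c c c

length 1: no string has ≥2 trees
length 2: no string has ≥2 trees
length 3: c c c has 2 parse trees

Two derivations of c c c:
  S ⇒ S S ⇒ S S S ⇒ c S S ⇒ c c S ⇒ c c c
  S ⇒ S S ⇒ c S ⇒ c S S ⇒ c c S ⇒ c c c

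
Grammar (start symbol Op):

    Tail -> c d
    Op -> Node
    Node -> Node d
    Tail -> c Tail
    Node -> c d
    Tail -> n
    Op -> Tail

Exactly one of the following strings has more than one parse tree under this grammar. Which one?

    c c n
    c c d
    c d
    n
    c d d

c d

c c n: 1 tree
c c d: 1 tree
c d: 2 trees
n: 1 tree
c d d: 1 tree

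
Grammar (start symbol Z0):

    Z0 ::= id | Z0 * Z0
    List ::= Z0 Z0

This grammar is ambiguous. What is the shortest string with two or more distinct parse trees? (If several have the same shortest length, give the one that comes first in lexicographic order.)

length 1: no string has ≥2 trees
length 3: no string has ≥2 trees
length 5: id * id * id has 2 parse trees

Two derivations of id * id * id:
  Z0 ⇒ Z0 * Z0 ⇒ id * Z0 ⇒ id * Z0 * Z0 ⇒ id * id * Z0 ⇒ id * id * id
  Z0 ⇒ Z0 * Z0 ⇒ Z0 * Z0 * Z0 ⇒ id * Z0 * Z0 ⇒ id * id * Z0 ⇒ id * id * id

id * id * id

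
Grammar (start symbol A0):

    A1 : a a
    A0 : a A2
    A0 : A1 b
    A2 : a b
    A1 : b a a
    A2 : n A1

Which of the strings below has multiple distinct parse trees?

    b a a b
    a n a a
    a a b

a a b

b a a b: 1 tree
a n a a: 1 tree
a a b: 2 trees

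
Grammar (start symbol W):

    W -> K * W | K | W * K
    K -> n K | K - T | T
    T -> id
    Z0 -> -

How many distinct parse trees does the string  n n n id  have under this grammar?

Parse trees for n n n id:
  [W [K n [K n [K n [K [T id]]]]]]

1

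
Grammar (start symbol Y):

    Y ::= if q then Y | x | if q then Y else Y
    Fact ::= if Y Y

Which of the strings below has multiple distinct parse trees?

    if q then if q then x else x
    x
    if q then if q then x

if q then if q then x else x

if q then if q then x else x: 2 trees
x: 1 tree
if q then if q then x: 1 tree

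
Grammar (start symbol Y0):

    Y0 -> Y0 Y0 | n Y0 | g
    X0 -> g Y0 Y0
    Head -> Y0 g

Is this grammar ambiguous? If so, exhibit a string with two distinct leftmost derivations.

Ambiguous

Witness: g g g

Derivation 1: Y0 ⇒ Y0 Y0 ⇒ Y0 Y0 Y0 ⇒ g Y0 Y0 ⇒ g g Y0 ⇒ g g g
Derivation 2: Y0 ⇒ Y0 Y0 ⇒ g Y0 ⇒ g Y0 Y0 ⇒ g g Y0 ⇒ g g g

Two distinct leftmost derivations for the same string.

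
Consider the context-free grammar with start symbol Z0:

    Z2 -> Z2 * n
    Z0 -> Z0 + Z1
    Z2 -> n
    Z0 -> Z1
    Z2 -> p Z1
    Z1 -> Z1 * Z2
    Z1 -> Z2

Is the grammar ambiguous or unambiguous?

Witness: n * n

Derivation 1: Z0 ⇒ Z1 ⇒ Z1 * Z2 ⇒ Z2 * Z2 ⇒ n * Z2 ⇒ n * n
Derivation 2: Z0 ⇒ Z1 ⇒ Z2 ⇒ Z2 * n ⇒ n * n

Two distinct leftmost derivations for the same string.

Ambiguous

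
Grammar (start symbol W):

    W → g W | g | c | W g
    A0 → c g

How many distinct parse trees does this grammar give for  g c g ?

2

Parse trees for g c g:
  [W g [W [W c] g]]
  [W [W g [W c]] g]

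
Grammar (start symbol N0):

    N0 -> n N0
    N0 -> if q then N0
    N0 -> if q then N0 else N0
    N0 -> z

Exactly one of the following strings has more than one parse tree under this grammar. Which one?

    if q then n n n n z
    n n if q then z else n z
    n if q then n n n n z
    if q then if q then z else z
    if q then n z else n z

if q then n n n n z: 1 tree
n n if q then z else n z: 1 tree
n if q then n n n n z: 1 tree
if q then if q then z else z: 2 trees
if q then n z else n z: 1 tree

if q then if q then z else z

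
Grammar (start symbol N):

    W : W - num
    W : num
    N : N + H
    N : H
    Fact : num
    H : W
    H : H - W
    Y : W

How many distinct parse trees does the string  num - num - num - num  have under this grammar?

Parse trees for num - num - num - num:
  [N [H [W [W [W [W num] - num] - num] - num]]]
  [N [H [H [W num]] - [W [W [W num] - num] - num]]]
  [N [H [H [W [W num] - num]] - [W [W num] - num]]]
  [N [H [H [H [W num]] - [W num]] - [W [W num] - num]]]
  [N [H [H [W [W [W num] - num] - num]] - [W num]]]
  [N [H [H [H [W num]] - [W [W num] - num]] - [W num]]]
  [N [H [H [H [W [W num] - num]] - [W num]] - [W num]]]
  [N [H [H [H [H [W num]] - [W num]] - [W num]] - [W num]]]

8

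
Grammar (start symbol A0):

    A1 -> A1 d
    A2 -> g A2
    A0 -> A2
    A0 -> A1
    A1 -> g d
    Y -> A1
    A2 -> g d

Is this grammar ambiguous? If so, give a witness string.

Ambiguous

Witness: g d

Derivation 1: A0 ⇒ A2 ⇒ g d
Derivation 2: A0 ⇒ A1 ⇒ g d

Two distinct leftmost derivations for the same string.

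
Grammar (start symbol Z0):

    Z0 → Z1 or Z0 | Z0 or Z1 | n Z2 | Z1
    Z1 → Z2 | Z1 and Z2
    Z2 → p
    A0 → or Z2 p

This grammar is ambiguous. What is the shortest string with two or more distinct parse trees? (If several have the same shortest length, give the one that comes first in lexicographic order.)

length 1: no string has ≥2 trees
length 2: no string has ≥2 trees
length 3: p or p has 2 parse trees

Two derivations of p or p:
  Z0 ⇒ Z1 or Z0 ⇒ Z2 or Z0 ⇒ p or Z0 ⇒ p or Z1 ⇒ p or Z2 ⇒ p or p
  Z0 ⇒ Z0 or Z1 ⇒ Z1 or Z1 ⇒ Z2 or Z1 ⇒ p or Z1 ⇒ p or Z2 ⇒ p or p

p or p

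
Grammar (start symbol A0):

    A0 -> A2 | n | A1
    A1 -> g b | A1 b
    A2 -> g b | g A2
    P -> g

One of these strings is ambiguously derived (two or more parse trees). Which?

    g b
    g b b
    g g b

g b: 2 trees
g b b: 1 tree
g g b: 1 tree

g b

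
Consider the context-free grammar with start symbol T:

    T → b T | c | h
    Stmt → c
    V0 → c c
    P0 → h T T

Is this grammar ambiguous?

Unambiguous

Only T is reachable from T; ignoring the rest: Each reachable nonterminal has at most one production per leading terminal, and all productions are right-linear; the derivation is determined token-by-token.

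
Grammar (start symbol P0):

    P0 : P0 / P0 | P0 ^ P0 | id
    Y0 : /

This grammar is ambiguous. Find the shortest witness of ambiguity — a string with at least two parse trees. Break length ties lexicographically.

id / id / id

length 1: no string has ≥2 trees
length 3: no string has ≥2 trees
length 5: id / id / id has 2 parse trees

Two derivations of id / id / id:
  P0 ⇒ P0 / P0 ⇒ P0 / P0 / P0 ⇒ id / P0 / P0 ⇒ id / id / P0 ⇒ id / id / id
  P0 ⇒ P0 / P0 ⇒ id / P0 ⇒ id / P0 / P0 ⇒ id / id / P0 ⇒ id / id / id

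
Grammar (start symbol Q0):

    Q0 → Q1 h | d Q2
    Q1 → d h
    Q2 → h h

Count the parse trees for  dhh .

Parse trees for dhh:
  [Q0 [Q1 d h] h]
  [Q0 d [Q2 h h]]

2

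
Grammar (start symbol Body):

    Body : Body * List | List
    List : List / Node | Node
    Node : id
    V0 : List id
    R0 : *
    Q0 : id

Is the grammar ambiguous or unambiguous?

(V0, R0, Q0 are unreachable from Body, so their rules don't affect L(Body).) The grammar is stratified — Body handles '*' (left-recursive), List handles '/', Node atoms. Each operator has a fixed associativity and precedence level, so every string has one parse.

Unambiguous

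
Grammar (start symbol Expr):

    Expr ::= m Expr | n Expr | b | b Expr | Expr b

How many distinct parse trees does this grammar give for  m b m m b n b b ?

8

Parse trees for m b m m b n b b:
  [Expr m [Expr b [Expr m [Expr m [Expr b [Expr n [Expr b [Expr b]]]]]]]]
  [Expr m [Expr b [Expr m [Expr m [Expr b [Expr n [Expr [Expr b] b]]]]]]]
  [Expr m [Expr b [Expr m [Expr m [Expr b [Expr [Expr n [Expr b]] b]]]]]]
  [Expr m [Expr b [Expr m [Expr m [Expr [Expr b [Expr n [Expr b]]] b]]]]]
  [Expr m [Expr b [Expr m [Expr [Expr m [Expr b [Expr n [Expr b]]]] b]]]]
  [Expr m [Expr b [Expr [Expr m [Expr m [Expr b [Expr n [Expr b]]]]] b]]]
  [Expr m [Expr [Expr b [Expr m [Expr m [Expr b [Expr n [Expr b]]]]]] b]]
  [Expr [Expr m [Expr b [Expr m [Expr m [Expr b [Expr n [Expr b]]]]]]] b]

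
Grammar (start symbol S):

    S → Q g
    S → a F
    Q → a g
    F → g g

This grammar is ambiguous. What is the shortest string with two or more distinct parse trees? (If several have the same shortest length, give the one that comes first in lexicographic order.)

a g g

length 3: a g g has 2 parse trees

Two derivations of a g g:
  S ⇒ Q g ⇒ a g g
  S ⇒ a F ⇒ a g g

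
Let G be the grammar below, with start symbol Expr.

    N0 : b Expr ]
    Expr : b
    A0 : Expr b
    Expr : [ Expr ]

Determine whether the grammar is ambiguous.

Only Expr is reachable from Expr; ignoring the rest: L(Expr) is { openⁿ atom closeⁿ : n ≥ 0 }. The bracket depth fixes n, and the derivation is forced at every step.

Unambiguous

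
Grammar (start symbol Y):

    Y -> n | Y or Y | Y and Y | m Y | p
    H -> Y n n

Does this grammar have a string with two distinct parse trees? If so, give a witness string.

Witness: m n and n

Derivation 1: Y ⇒ Y and Y ⇒ m Y and Y ⇒ m n and Y ⇒ m n and n
Derivation 2: Y ⇒ m Y ⇒ m Y and Y ⇒ m n and Y ⇒ m n and n

Two distinct leftmost derivations for the same string.

Ambiguous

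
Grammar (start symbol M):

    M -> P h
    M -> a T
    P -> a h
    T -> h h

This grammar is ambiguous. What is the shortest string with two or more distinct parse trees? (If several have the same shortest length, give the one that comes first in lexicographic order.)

length 3: a h h has 2 parse trees

Two derivations of a h h:
  M ⇒ P h ⇒ a h h
  M ⇒ a T ⇒ a h h

a h h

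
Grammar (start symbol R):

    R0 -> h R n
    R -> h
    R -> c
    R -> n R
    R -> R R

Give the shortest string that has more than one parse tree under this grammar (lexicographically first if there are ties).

length 1: no string has ≥2 trees
length 2: no string has ≥2 trees
length 3: c c c has 2 parse trees

Two derivations of c c c:
  R ⇒ R R ⇒ c R ⇒ c R R ⇒ c c R ⇒ c c c
  R ⇒ R R ⇒ R R R ⇒ c R R ⇒ c c R ⇒ c c c

c c c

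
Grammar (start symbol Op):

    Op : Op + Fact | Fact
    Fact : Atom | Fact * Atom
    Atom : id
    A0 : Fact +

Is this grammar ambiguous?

Unambiguous

(A0 is unreachable from Op, so its rules don't affect L(Op).) This is a standard precedence ladder (Op over Fact over Atom), with each level left-recursive on its own operator ('+' at Op, '*' at Fact). That structure is LR(1), hence unambiguous.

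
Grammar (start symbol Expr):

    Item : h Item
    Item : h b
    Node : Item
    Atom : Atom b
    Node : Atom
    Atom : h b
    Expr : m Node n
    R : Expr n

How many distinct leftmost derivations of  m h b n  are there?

Parse trees for m h b n:
  [Expr m [Node [Item h b]] n]
  [Expr m [Node [Atom h b]] n]

2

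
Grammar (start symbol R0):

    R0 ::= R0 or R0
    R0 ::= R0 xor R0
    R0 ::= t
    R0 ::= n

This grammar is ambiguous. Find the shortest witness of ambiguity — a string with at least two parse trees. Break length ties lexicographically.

length 1: no string has ≥2 trees
length 3: no string has ≥2 trees
length 5: n or n or n has 2 parse trees

Two derivations of n or n or n:
  R0 ⇒ R0 or R0 ⇒ R0 or R0 or R0 ⇒ n or R0 or R0 ⇒ n or n or R0 ⇒ n or n or n
  R0 ⇒ R0 or R0 ⇒ n or R0 ⇒ n or R0 or R0 ⇒ n or n or R0 ⇒ n or n or n

n or n or n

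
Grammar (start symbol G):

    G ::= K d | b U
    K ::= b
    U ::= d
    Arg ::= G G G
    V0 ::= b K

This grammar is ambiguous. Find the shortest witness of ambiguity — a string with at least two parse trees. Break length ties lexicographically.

b d

length 2: b d has 2 parse trees

Two derivations of b d:
  G ⇒ K d ⇒ b d
  G ⇒ b U ⇒ b d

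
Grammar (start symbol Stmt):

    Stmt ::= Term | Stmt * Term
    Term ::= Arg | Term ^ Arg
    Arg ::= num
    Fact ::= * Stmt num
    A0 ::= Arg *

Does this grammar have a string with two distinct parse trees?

Unambiguous

(Fact, A0 are unreachable from Stmt, so their rules don't affect L(Stmt).) Stmt → Stmt * Term | Term  ;  Term → Term ^ Arg | Arg  — a left-associative chain with Arg at the bottom. Each string factors uniquely by precedence.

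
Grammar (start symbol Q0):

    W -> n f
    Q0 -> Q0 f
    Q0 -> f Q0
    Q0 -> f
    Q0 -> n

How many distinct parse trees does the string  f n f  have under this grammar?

Parse trees for f n f:
  [Q0 [Q0 f [Q0 n]] f]
  [Q0 f [Q0 [Q0 n] f]]

2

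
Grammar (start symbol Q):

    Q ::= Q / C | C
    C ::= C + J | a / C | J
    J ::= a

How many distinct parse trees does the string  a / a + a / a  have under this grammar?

Parse trees for a / a + a / a:
  [Q [Q [Q [C [J a]]] / [C [C [J a]] + [J a]]] / [C [J a]]]
  [Q [Q [C [C a / [C [J a]]] + [J a]]] / [C [J a]]]
  [Q [Q [C a / [C [C [J a]] + [J a]]]] / [C [J a]]]

3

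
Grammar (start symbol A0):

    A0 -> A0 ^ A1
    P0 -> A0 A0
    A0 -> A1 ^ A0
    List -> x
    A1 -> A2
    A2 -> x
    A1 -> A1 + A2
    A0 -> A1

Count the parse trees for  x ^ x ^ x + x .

4

Parse trees for x ^ x ^ x + x:
  [A0 [A0 [A0 [A1 [A2 x]]] ^ [A1 [A2 x]]] ^ [A1 [A1 [A2 x]] + [A2 x]]]
  [A0 [A0 [A1 [A2 x]] ^ [A0 [A1 [A2 x]]]] ^ [A1 [A1 [A2 x]] + [A2 x]]]
  [A0 [A1 [A2 x]] ^ [A0 [A0 [A1 [A2 x]]] ^ [A1 [A1 [A2 x]] + [A2 x]]]]
  [A0 [A1 [A2 x]] ^ [A0 [A1 [A2 x]] ^ [A0 [A1 [A1 [A2 x]] + [A2 x]]]]]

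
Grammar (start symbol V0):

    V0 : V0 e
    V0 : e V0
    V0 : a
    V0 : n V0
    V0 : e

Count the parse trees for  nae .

Parse trees for nae:
  [V0 [V0 n [V0 a]] e]
  [V0 n [V0 [V0 a] e]]

2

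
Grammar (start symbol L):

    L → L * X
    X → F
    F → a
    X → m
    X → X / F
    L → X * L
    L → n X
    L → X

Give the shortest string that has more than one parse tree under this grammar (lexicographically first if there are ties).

a * a

length 1: no string has ≥2 trees
length 2: no string has ≥2 trees
length 3: a * a has 2 parse trees

Two derivations of a * a:
  L ⇒ L * X ⇒ X * X ⇒ F * X ⇒ a * X ⇒ a * F ⇒ a * a
  L ⇒ X * L ⇒ F * L ⇒ a * L ⇒ a * X ⇒ a * F ⇒ a * a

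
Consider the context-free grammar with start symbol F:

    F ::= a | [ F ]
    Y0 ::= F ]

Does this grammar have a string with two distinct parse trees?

Unambiguous

Only F is reachable from F; ignoring the rest: L(F) is { openⁿ atom closeⁿ : n ≥ 0 }. The bracket depth fixes n, and the derivation is forced at every step.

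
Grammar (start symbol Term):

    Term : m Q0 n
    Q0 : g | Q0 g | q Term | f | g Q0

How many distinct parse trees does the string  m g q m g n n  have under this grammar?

Parse trees for m g q m g n n:
  [Term m [Q0 g [Q0 q [Term m [Q0 g] n]]] n]

1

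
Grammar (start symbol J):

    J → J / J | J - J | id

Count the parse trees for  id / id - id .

2

Parse trees for id / id - id:
  [J [J id] / [J [J id] - [J id]]]
  [J [J [J id] / [J id]] - [J id]]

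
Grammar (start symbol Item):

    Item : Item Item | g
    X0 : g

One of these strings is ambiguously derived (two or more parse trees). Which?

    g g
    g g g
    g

g g: 1 tree
g g g: 2 trees
g: 1 tree

g g g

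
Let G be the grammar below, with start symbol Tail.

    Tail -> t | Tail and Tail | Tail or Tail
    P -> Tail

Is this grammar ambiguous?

Witness: t and t and t

Derivation 1: Tail ⇒ Tail and Tail ⇒ t and Tail ⇒ t and Tail and Tail ⇒ t and t and Tail ⇒ t and t and t
Derivation 2: Tail ⇒ Tail and Tail ⇒ Tail and Tail and Tail ⇒ t and Tail and Tail ⇒ t and t and Tail ⇒ t and t and t

Two distinct leftmost derivations for the same string.

Ambiguous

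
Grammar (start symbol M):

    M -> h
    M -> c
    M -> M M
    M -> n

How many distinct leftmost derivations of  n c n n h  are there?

14

Parse trees for n c n n h (showing first 6 of 14):
  [M [M n] [M [M c] [M [M n] [M [M n] [M h]]]]]
  [M [M n] [M [M c] [M [M [M n] [M n]] [M h]]]]
  [M [M n] [M [M [M c] [M n]] [M [M n] [M h]]]]
  [M [M n] [M [M [M c] [M [M n] [M n]]] [M h]]]
  [M [M n] [M [M [M [M c] [M n]] [M n]] [M h]]]
  [M [M [M n] [M c]] [M [M n] [M [M n] [M h]]]]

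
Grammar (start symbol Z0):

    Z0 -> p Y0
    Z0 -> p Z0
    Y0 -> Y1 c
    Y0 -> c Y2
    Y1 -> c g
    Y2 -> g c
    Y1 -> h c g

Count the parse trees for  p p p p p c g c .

Parse trees for p p p p p c g c:
  [Z0 p [Z0 p [Z0 p [Z0 p [Z0 p [Y0 [Y1 c g] c]]]]]]
  [Z0 p [Z0 p [Z0 p [Z0 p [Z0 p [Y0 c [Y2 g c]]]]]]]

2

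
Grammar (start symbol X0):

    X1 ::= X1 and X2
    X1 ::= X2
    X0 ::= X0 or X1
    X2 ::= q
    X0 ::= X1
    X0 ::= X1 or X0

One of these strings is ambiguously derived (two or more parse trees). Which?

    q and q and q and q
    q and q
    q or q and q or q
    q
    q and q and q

q or q and q or q

q and q and q and q: 1 tree
q and q: 1 tree
q or q and q or q: 4 trees
q: 1 tree
q and q and q: 1 tree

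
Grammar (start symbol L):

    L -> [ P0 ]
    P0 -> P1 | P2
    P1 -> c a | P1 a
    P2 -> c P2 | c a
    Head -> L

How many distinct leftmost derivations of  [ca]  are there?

2

Parse trees for [ca]:
  [L [ [P0 [P1 c a]] ]]
  [L [ [P0 [P2 c a]] ]]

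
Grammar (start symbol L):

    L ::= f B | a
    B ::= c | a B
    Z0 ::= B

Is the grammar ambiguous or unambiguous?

(Z0 is unreachable from L, so its rules don't affect L(L).) The reachable rules are right-linear with at most one rule per (nonterminal, next-terminal) pair. Each input token forces the next rule, so parsing is deterministic.

Unambiguous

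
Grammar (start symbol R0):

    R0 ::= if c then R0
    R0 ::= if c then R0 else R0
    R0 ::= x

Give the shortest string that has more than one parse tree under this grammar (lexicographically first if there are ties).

length 1: no string has ≥2 trees
length 4: no string has ≥2 trees
length 6: no string has ≥2 trees
length 7: no string has ≥2 trees
length 9: if c then if c then x else x has 2 parse trees

Two derivations of if c then if c then x else x:
  R0 ⇒ if c then R0 ⇒ if c then if c then R0 else R0 ⇒ if c then if c then x else R0 ⇒ if c then if c then x else x
  R0 ⇒ if c then R0 else R0 ⇒ if c then if c then R0 else R0 ⇒ if c then if c then x else R0 ⇒ if c then if c then x else x

if c then if c then x else x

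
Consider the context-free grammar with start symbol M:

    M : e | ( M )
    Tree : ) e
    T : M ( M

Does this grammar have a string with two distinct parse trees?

Unambiguous

Only M is reachable from M; ignoring the rest: L(M) is { openⁿ atom closeⁿ : n ≥ 0 }. The bracket depth fixes n, and the derivation is forced at every step.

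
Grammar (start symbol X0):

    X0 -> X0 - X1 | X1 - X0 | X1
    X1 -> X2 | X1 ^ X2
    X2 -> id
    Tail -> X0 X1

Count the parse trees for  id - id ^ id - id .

Parse trees for id - id ^ id - id:
  [X0 [X0 [X0 [X1 [X2 id]]] - [X1 [X1 [X2 id]] ^ [X2 id]]] - [X1 [X2 id]]]
  [X0 [X0 [X1 [X2 id]] - [X0 [X1 [X1 [X2 id]] ^ [X2 id]]]] - [X1 [X2 id]]]
  [X0 [X1 [X2 id]] - [X0 [X0 [X1 [X1 [X2 id]] ^ [X2 id]]] - [X1 [X2 id]]]]
  [X0 [X1 [X2 id]] - [X0 [X1 [X1 [X2 id]] ^ [X2 id]] - [X0 [X1 [X2 id]]]]]

4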